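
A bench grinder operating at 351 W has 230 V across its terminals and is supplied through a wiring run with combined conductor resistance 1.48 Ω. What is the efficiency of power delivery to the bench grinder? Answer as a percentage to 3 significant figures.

99.0 %

I = P / V = 351 / 230 = 1.526 A through the wiring run.
P_line = I² R_line = (1.526)² × 1.48 = 3.447 W
P_source = P_load + P_line = 351.0 + 3.447 = 354.4 W
η = P_load / P_source = 351.0 / 354.4 = 0.9903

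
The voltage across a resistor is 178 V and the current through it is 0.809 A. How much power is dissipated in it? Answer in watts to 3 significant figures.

144 W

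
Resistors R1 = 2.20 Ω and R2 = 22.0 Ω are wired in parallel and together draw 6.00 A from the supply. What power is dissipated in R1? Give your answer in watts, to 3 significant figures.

65.5 W

The branches share the same voltage, but only the total current is given — find V from the equivalent resistance first.
1/R_eq = 1/2.20 + 1/22.0 ⇒ R_eq = 2.000 Ω
V = I_total × R_eq = 6.000 × 2.000 = 12.00 V
P_R1 = V² / R1 = (12.00)² / 2.20 = 65.45 W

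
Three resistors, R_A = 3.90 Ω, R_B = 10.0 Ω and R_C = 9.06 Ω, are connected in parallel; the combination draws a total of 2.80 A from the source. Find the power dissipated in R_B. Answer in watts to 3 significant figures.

We need the common branch voltage; get it from I_total × R_eq, then P = V²/R for the branch.
1/R_eq = 1/3.90 + 1/10.0 + 1/9.06 ⇒ R_eq = 2.142 Ω
V = I_total × R_eq = 2.800 × 2.142 = 5.998 V
P_R_B = V² / R_B = (5.998)² / 10.0 = 3.598 W

3.60 W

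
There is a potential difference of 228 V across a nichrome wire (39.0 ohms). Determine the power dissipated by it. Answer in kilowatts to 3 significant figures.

1.33 kW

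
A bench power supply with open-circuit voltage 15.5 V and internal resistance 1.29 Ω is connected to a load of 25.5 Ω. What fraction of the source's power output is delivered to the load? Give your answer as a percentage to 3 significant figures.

95.2 %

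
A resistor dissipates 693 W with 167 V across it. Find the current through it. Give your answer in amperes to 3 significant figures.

4.15 A

Rearranging the power relation for the two known quantities gives I = P / V.
I = 693 / 167 = 4.150 A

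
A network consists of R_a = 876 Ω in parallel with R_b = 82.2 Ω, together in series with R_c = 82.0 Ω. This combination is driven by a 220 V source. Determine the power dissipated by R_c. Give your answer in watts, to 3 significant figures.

First find R_p for the parallel pair, then treat R_p + R_c as a series loop.
R_p = (876×82.2)/(876+82.2) = 75.15 Ω
R_total = R_p + 82.0 = 75.15 + 82.0 = 157.1 Ω
I = V / R_total = 220 / 157.1 = 1.400 A
R_c is the series element, so its power is I²R.
P_R_c = (1.400)² × 82.0 = 160.7 W

161 W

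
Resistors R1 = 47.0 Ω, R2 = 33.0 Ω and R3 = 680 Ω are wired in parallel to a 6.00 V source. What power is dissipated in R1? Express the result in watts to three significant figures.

The supply voltage appears across each parallel branch — just use P = V²/R1.
P_R1 = V² / R1 = (6.00)² / 47.0 Ω = 0.7660 W

0.766 W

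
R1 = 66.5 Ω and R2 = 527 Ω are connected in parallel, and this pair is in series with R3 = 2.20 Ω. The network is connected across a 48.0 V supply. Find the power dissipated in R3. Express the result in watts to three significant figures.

Combine R1 and R2 into their parallel equivalent first, reducing the network to two series resistors.
R_p = (66.5×527)/(66.5+527) = 59.05 Ω
R_total = R_p + 2.20 = 59.05 + 2.20 = 61.25 Ω
I = V / R_total = 48.0 / 61.25 = 0.7837 A
R3 is the series element, so its power is I²R.
P_R3 = (0.7837)² × 2.20 = 1.351 W

1.35 W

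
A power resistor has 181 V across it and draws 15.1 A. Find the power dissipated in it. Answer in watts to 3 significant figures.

2730 W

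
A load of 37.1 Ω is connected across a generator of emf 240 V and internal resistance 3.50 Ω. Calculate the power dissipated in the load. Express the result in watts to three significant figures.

Load and internal resistance form a series loop — compute the loop current, then the load power via I²R.
I = ε / (r + R) = 240 / (3.50 + 37.1) = 5.911 A
P_load = I² R = (5.911)² × 37.1 = 1296 W

1300 W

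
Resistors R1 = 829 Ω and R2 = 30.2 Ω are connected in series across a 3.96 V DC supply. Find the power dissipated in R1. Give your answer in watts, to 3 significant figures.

Series elements share the same current, so find I first, then use P = I²R.
R_total = 829 + 30.2 = 859.2 Ω
I = V / R_total = 3.96 / 859.2 = 0.004609 A
P_R1 = I² × R1 = (0.004609)² × 829 = 0.01761 W

0.0176 W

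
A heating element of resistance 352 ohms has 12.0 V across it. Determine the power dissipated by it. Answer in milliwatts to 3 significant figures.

409 mW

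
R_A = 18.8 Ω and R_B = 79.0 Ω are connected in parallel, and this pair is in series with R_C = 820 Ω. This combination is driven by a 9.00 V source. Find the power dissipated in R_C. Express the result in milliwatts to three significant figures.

95.2 mW

Collapse the R_A‖R_B pair into one equivalent R_p; then R_p and R_C form a series string.
R_p = (18.8×79.0)/(18.8+79.0) = 15.19 Ω
R_total = R_p + 820 = 15.19 + 820 = 835.2 Ω
I = V / R_total = 9.00 / 835.2 = 0.01078 A
R_C carries the full series current, so P = I²R.
P_R_C = (0.01078)² × 820 = 0.09522 W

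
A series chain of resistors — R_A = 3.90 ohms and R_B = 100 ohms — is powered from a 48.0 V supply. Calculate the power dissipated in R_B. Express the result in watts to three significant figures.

21.3 W

Since the resistors are in series they all carry the loop current I = V/R_total; the power in any one is I²R.
R_total = 3.90 + 100 = 103.9 Ω
I = V / R_total = 48.0 / 103.9 = 0.4620 A
P_R_B = I² × R_B = (0.4620)² × 100 = 21.34 W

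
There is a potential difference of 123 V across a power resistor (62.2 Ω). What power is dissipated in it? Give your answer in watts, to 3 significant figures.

243 W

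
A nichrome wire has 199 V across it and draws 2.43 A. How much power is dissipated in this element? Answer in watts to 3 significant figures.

484 W

Both the voltage across and the current through the element are known, so P = V I applies directly.
P = 199 V × 2.430 A = 483.6 W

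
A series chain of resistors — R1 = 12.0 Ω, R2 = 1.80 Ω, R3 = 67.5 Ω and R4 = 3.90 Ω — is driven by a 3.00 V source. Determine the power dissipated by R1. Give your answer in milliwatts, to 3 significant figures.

In a series string the same current flows through every resistor — find that current, then P = I²R for the one we want.
R_total = 12.0 + 1.80 + 67.5 + 3.90 = 85.20 Ω
I = V / R_total = 3.00 / 85.20 = 0.03521 A
P_R1 = I² × R1 = (0.03521)² × 12.0 = 0.01488 W

14.9 mW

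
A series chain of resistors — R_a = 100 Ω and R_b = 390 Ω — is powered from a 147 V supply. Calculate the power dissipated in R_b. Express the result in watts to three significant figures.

35.1 W

Every series element carries the same I. Get I from the total resistance, then P = I² × R_b.
R_total = 100 + 390 = 490.0 Ω
I = V / R_total = 147 / 490.0 = 0.3000 A
P_R_b = I² × R_b = (0.3000)² × 390 = 35.10 W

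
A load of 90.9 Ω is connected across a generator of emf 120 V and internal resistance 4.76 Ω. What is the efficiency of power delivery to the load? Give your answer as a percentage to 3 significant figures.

95.0 %

The source delivers εI, of which I²R reaches the load and I²r is lost; since I is common, η = R/(R+r).
η = R / (R + r) = 90.9 / (90.9 + 4.76) = 0.9502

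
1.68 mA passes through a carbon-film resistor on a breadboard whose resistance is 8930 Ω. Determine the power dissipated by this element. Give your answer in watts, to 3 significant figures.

0.0252 W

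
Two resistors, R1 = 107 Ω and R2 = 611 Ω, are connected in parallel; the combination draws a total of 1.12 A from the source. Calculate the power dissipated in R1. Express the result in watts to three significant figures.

97.2 W

Only the total current is stated, so first find the parallel equivalent to get the voltage across the combination.
1/R_eq = 1/107 + 1/611 ⇒ R_eq = 91.05 Ω
V = I_total × R_eq = 1.120 × 91.05 = 102.0 V
P_R1 = V² / R1 = (102.0)² / 107 = 97.20 W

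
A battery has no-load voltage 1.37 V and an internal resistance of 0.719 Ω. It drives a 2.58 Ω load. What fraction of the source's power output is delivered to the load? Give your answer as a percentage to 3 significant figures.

The source delivers εI, of which I²R reaches the load and I²r is lost; since I is common, η = R/(R+r).
η = R / (R + r) = 2.58 / (2.58 + 0.719) = 0.7821

78.2 %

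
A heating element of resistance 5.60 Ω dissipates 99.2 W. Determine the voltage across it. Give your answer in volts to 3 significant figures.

23.6 V

The two known quantities fix the third via V = √(P R).
V = √(99.2 × 5.60) = 23.57 V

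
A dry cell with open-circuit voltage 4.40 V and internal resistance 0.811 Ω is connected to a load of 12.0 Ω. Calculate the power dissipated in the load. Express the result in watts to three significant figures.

1.42 W

Find the circuit current first, then P = I²R for the load (series elements share I).
I = ε / (r + R) = 4.40 / (0.811 + 12.0) = 0.3435 A
P_load = I² R = (0.3435)² × 12.0 = 1.416 W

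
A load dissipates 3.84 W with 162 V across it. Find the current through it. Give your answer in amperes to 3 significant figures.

Rearranging the power relation for the two known quantities gives I = P / V.
I = 3.84 / 162 = 0.02370 A

0.0237 A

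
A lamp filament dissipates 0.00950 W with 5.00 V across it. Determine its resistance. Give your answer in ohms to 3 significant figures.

Rearranging the power relation for the two known quantities gives R = V² / P.
R = (5.00)² / 0.00950 = 2632 Ω

2630 Ω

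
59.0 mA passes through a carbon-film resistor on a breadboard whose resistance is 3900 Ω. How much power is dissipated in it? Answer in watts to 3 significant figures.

13.6 W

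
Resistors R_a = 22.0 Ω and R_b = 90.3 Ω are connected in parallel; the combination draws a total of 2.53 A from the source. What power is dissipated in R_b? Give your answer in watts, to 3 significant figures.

22.2 W

Only the total current is stated, so first find the parallel equivalent to get the voltage across the combination.
1/R_eq = 1/22.0 + 1/90.3 ⇒ R_eq = 17.69 Ω
V = I_total × R_eq = 2.530 × 17.69 = 44.76 V
P_R_b = V² / R_b = (44.76)² / 90.3 = 22.18 W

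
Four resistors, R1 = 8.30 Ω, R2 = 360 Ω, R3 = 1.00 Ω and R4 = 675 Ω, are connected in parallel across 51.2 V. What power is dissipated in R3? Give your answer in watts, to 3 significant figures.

Each parallel branch sees the full supply voltage, so P = V²/R applies directly to the target branch.
P_R3 = V² / R3 = (51.2)² / 1.00 Ω = 2621 W

2620 W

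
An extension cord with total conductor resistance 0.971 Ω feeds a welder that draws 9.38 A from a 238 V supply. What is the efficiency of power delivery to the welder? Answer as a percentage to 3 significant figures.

96.2 %

The extension cord carries the full 9.38 A.
P_line = I² R_line = (9.380)² × 0.971 = 85.43 W
P_source = V I = 238 × 9.380 = 2232 W; P_load = 2147 W
η = P_load / P_source = 2147 / 2232 = 0.9617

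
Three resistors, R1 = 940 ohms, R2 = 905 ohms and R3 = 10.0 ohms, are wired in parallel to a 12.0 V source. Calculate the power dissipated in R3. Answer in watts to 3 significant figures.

Every branch has 12.0 V across it, so for R3 the power is simply V²/R.
P_R3 = V² / R3 = (12.0)² / 10.0 Ω = 14.40 W

14.4 W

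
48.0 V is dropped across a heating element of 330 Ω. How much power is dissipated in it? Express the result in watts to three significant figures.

V and R are stated; P = V²/R avoids computing the current.
P = (48.0 V)² / 330 Ω = 6.982 W

6.98 W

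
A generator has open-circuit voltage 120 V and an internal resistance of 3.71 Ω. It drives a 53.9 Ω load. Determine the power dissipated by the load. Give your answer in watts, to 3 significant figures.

The internal resistance and the load are in series, so the same I flows through both; get I from ε/(r+R), then I²R for the load.
I = ε / (r + R) = 120 / (3.71 + 53.9) = 2.083 A
P_load = I² R = (2.083)² × 53.9 = 233.9 W

234 W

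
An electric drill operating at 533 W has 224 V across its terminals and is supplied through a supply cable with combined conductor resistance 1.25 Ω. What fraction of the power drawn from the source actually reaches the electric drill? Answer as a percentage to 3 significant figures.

98.7 %

I = P / V = 533 / 224 = 2.379 A through the supply cable.
P_line = I² R_line = (2.379)² × 1.25 = 7.077 W
P_source = P_load + P_line = 533.0 + 7.077 = 540.1 W
η = P_load / P_source = 533.0 / 540.1 = 0.9869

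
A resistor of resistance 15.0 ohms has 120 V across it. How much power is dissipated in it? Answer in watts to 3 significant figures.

V and R are stated; P = V²/R avoids computing the current.
P = (120 V)² / 15.0 Ω = 960.0 W

960 W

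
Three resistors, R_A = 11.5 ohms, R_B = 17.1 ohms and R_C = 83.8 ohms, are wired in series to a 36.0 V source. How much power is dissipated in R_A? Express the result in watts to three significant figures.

1.18 W

The current is common to all series resistors; compute it, then apply P = I²R for the target.
R_total = 11.5 + 17.1 + 83.8 = 112.4 Ω
I = V / R_total = 36.0 / 112.4 = 0.3203 A
P_R_A = I² × R_A = (0.3203)² × 11.5 = 1.180 W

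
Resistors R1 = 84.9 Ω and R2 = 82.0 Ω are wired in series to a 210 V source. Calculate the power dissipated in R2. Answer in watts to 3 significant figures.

130 W

Since the resistors are in series they all carry the loop current I = V/R_total; the power in any one is I²R.
R_total = 84.9 + 82.0 = 166.9 Ω
I = V / R_total = 210 / 166.9 = 1.258 A
P_R2 = I² × R2 = (1.258)² × 82.0 = 129.8 W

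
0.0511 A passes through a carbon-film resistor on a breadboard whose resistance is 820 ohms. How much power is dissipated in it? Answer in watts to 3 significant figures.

Current and resistance are given, so P = I²R is the direct form.
P = (0.05110 A)² × 820 Ω = 2.141 W

2.14 W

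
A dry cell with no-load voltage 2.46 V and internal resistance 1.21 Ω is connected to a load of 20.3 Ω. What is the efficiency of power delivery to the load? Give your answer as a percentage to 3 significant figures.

94.4 %

The source delivers εI, of which I²R reaches the load and I²r is lost; since I is common, η = R/(R+r).
η = R / (R + r) = 20.3 / (20.3 + 1.21) = 0.9437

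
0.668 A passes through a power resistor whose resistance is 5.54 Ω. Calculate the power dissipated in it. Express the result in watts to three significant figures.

2.47 W

Current and resistance are given, so P = I²R is the direct form.
P = (0.6680 A)² × 5.54 Ω = 2.472 W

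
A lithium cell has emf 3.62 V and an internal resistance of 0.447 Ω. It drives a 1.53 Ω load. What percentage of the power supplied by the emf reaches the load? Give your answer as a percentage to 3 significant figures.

77.4 %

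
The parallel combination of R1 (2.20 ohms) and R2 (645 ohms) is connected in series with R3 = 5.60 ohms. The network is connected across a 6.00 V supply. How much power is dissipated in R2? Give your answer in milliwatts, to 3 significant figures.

4.42 mW

Collapse the R1‖R2 pair into one equivalent R_p; then R_p and R3 form a series string.
R_p = (2.20×645)/(2.20+645) = 2.193 Ω
R_total = R_p + 5.60 = 2.193 + 5.60 = 7.793 Ω
I = V / R_total = 6.00 / 7.793 = 0.7700 A
Voltage across the parallel pair: V_p = I × R_p = 0.7700 × 2.193 = 1.688 V
R2 has V_p across it, so P = V_p²/R2.
P_R2 = (1.688)² / 645 = 0.004418 W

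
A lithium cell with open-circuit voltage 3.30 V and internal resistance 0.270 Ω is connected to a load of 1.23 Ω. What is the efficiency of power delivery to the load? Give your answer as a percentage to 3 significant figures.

82.0 %

Both r and R carry the same current, so the power split is just the resistance split: η = R/(R+r).
η = R / (R + r) = 1.23 / (1.23 + 0.270) = 0.8200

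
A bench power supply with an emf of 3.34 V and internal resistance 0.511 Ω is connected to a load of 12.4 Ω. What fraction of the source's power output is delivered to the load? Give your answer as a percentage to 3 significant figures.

The source delivers εI, of which I²R reaches the load and I²r is lost; since I is common, η = R/(R+r).
η = R / (R + r) = 12.4 / (12.4 + 0.511) = 0.9604

96.0 %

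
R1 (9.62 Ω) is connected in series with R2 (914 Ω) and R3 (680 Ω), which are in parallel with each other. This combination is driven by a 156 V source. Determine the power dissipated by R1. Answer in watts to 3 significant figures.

Collapse R2‖R3 to a single equivalent, reducing the network to two series elements.
R_p = (914×680)/(914+680) = 389.9 Ω
R_total = 9.62 + 389.9 = 399.5 Ω
I = V / R_total = 156 / 399.5 = 0.3905 A
The full supply current passes through R1: P = I²R.
P_R1 = (0.3905)² × 9.62 = 1.467 W

1.47 W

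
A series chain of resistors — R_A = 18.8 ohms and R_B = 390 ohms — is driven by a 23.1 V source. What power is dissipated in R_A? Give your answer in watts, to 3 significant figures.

0.0600 W

Series elements share the same current, so find I first, then use P = I²R.
R_total = 18.8 + 390 = 408.8 Ω
I = V / R_total = 23.1 / 408.8 = 0.05651 A
P_R_A = I² × R_A = (0.05651)² × 18.8 = 0.06003 W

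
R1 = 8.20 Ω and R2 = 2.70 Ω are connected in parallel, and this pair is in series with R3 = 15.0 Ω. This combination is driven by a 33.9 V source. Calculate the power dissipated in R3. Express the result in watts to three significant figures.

Collapse the R1‖R2 pair into one equivalent R_p; then R_p and R3 form a series string.
R_p = (8.20×2.70)/(8.20+2.70) = 2.031 Ω
R_total = R_p + 15.0 = 2.031 + 15.0 = 17.03 Ω
I = V / R_total = 33.9 / 17.03 = 1.990 A
All the supply current flows through R3; use P = I²R3.
P_R3 = (1.990)² × 15.0 = 59.43 W

59.4 W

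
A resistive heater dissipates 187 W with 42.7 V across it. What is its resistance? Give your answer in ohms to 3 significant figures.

9.75 Ω

From P = V I = I²R = V²/R, with the two given quantities we get R = V² / P.
R = (42.7)² / 187 = 9.750 Ω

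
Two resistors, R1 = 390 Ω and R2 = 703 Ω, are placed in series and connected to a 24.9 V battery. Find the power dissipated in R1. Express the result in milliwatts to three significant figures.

The current is common to all series resistors; compute it, then apply P = I²R for the target.
R_total = 390 + 703 = 1093 Ω
I = V / R_total = 24.9 / 1093 = 0.02278 A
P_R1 = I² × R1 = (0.02278)² × 390 = 0.2024 W

202 mW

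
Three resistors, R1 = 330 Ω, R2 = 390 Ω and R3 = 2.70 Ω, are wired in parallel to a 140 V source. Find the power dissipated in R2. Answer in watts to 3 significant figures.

50.3 W

Parallel branches share the same voltage; P = V²/R gives the branch power in one step.
P_R2 = V² / R2 = (140)² / 390 Ω = 50.26 W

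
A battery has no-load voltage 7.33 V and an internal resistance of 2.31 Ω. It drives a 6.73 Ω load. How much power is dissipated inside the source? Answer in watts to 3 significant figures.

The source's internal resistance is just another series element carrying I; its dissipation is I²r.
I = ε / (r + R) = 7.33 / (2.31 + 6.73) = 0.8108 A
P_int = I² r = (0.8108)² × 2.31 = 1.519 W

1.52 W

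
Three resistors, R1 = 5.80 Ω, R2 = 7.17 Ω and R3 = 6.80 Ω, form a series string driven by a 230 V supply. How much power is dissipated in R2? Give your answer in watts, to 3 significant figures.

970 W

Every series element carries the same I. Get I from the total resistance, then P = I² × R2.
R_total = 5.80 + 7.17 + 6.80 = 19.77 Ω
I = V / R_total = 230 / 19.77 = 11.63 A
P_R2 = I² × R2 = (11.63)² × 7.17 = 970.4 W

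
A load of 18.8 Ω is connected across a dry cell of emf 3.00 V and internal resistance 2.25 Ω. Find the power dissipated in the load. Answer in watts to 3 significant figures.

0.382 W

With r and R in series, I = ε/(r+R); the load dissipates I²R.
I = ε / (r + R) = 3.00 / (2.25 + 18.8) = 0.1425 A
P_load = I² R = (0.1425)² × 18.8 = 0.3819 W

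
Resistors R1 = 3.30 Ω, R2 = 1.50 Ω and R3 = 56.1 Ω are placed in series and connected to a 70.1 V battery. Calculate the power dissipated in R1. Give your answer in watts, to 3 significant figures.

Every series element carries the same I. Get I from the total resistance, then P = I² × R1.
R_total = 3.30 + 1.50 + 56.1 = 60.90 Ω
I = V / R_total = 70.1 / 60.90 = 1.151 A
P_R1 = I² × R1 = (1.151)² × 3.30 = 4.372 W

4.37 W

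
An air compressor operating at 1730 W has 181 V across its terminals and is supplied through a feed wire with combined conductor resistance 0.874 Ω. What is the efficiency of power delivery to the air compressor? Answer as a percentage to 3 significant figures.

I = P / V = 1730 / 181 = 9.558 A through the feed wire.
P_line = I² R_line = (9.558)² × 0.874 = 79.84 W
P_source = P_load + P_line = 1730 + 79.84 = 1810 W
η = P_load / P_source = 1730 / 1810 = 0.9559

95.6 %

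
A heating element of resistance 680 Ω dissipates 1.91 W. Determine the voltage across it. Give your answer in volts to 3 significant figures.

36.0 V

The two known quantities fix the third via V = √(P R).
V = √(1.91 × 680) = 36.04 V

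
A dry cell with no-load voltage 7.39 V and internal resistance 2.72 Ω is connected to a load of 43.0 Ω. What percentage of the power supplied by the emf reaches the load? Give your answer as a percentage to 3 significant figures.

94.1 %

η = P_load/(P_load+P_int) = I²R/(I²R+I²r) = R/(R+r) — the I² cancels for series elements.
η = R / (R + r) = 43.0 / (43.0 + 2.72) = 0.9405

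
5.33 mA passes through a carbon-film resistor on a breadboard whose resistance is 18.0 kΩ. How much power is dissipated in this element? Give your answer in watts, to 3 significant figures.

0.511 W

With I and R stated, P = I²R applies in one step.
P = (0.005330 A)² × 18000 Ω = 0.5114 W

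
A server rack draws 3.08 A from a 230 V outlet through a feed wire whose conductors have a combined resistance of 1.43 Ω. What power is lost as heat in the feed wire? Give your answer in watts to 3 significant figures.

The feed wire is a series resistance carrying the load current; its dissipation is I²R_line.
The feed wire carries the full 3.08 A.
P_line = I² R_line = (3.080)² × 1.43 = 13.57 W

13.6 W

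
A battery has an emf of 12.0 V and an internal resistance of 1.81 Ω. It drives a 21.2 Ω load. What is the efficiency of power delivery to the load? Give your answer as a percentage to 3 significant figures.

92.1 %

Efficiency is P_load / P_total. With a series r and R sharing the same I, P = I²R for each, so η = R/(R+r).
η = R / (R + r) = 21.2 / (21.2 + 1.81) = 0.9213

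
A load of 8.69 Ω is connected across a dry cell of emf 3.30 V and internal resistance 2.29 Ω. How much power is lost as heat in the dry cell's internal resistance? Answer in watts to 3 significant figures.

r is in series with the load, so it carries the full circuit current — the loss in it is I²r.
I = ε / (r + R) = 3.30 / (2.29 + 8.69) = 0.3005 A
P_int = I² r = (0.3005)² × 2.29 = 0.2069 W

0.207 W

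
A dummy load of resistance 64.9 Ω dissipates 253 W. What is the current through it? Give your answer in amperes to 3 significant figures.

From P = V I = I²R = V²/R, with the two given quantities we get I = √(P / R).
I = √(253 / 64.9) = 1.974 A

1.97 A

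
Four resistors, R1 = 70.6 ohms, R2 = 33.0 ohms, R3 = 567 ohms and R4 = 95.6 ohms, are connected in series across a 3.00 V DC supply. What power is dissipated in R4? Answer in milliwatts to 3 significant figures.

1.47 mW

In a series string the same current flows through every resistor — find that current, then P = I²R for the one we want.
R_total = 70.6 + 33.0 + 567 + 95.6 = 766.2 Ω
I = V / R_total = 3.00 / 766.2 = 0.003915 A
P_R4 = I² × R4 = (0.003915)² × 95.6 = 0.001466 W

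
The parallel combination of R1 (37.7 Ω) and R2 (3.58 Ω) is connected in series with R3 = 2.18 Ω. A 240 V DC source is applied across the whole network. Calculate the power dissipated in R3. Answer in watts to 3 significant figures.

4230 W

Collapse the R1‖R2 pair into one equivalent R_p; then R_p and R3 form a series string.
R_p = (37.7×3.58)/(37.7+3.58) = 3.270 Ω
R_total = R_p + 2.18 = 3.270 + 2.18 = 5.450 Ω
I = V / R_total = 240 / 5.450 = 44.04 A
R3 carries the full series current, so P = I²R.
P_R3 = (44.04)² × 2.18 = 4228 W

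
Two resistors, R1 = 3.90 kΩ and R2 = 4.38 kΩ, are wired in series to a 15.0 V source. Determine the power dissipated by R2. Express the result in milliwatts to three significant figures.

The current is common to all series resistors; compute it, then apply P = I²R for the target.
R_total = (3.90 + 4.38) kΩ = 8280 Ω
I = V / R_total = 15.0 / 8280 = 0.001812 A
P_R2 = I² × R2 = (0.001812)² × 4380 = 0.01437 W

14.4 mW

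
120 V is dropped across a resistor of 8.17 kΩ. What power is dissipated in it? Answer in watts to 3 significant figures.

We know the drop across the element and its resistance — P = V²/R, one step.
P = (120 V)² / 8170 Ω = 1.763 W

1.76 W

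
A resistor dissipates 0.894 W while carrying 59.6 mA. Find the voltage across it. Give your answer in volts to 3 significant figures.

Inverting the appropriate power form: V = P / I.
V = 0.894 / 0.05960 = 15.00 V

15.0 V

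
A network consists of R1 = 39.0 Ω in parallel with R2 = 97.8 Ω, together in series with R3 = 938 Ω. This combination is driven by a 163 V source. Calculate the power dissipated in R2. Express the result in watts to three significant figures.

First find R_p for the parallel pair, then treat R_p + R3 as a series loop.
R_p = (39.0×97.8)/(39.0+97.8) = 27.88 Ω
R_total = R_p + 938 = 27.88 + 938 = 965.9 Ω
I = V / R_total = 163 / 965.9 = 0.1688 A
Voltage across the parallel pair: V_p = I × R_p = 0.1688 × 27.88 = 4.705 V
R2 sits across V_p; its power is V_p²/R.
P_R2 = (4.705)² / 97.8 = 0.2264 W

0.226 W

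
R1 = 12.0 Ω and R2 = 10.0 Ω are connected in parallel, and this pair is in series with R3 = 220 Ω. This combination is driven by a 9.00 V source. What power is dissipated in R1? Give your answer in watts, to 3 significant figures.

0.00395 W

Collapse the R1‖R2 pair into one equivalent R_p; then R_p and R3 form a series string.
R_p = (12.0×10.0)/(12.0+10.0) = 5.455 Ω
R_total = R_p + 220 = 5.455 + 220 = 225.5 Ω
I = V / R_total = 9.00 / 225.5 = 0.03992 A
Voltage across the parallel pair: V_p = I × R_p = 0.03992 × 5.455 = 0.2177 V
R1 has V_p across it, so P = V_p²/R1.
P_R1 = (0.2177)² / 12.0 = 0.003951 W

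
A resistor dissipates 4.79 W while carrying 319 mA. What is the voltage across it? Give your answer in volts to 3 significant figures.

15.0 V

From P = V I = I²R = V²/R, with the two given quantities we get V = P / I.
V = 4.79 / 0.3190 = 15.02 V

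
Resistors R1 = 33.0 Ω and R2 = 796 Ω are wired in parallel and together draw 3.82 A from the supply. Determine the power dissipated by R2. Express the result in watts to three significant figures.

18.4 W

Parallel branches share V, not I — compute V via R_eq, then use V²/R for the target branch.
1/R_eq = 1/33.0 + 1/796 ⇒ R_eq = 31.69 Ω
V = I_total × R_eq = 3.820 × 31.69 = 121.0 V
P_R2 = V² / R2 = (121.0)² / 796 = 18.41 W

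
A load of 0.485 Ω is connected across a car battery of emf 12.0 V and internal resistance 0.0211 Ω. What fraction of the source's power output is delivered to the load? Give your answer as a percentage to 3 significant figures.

Efficiency is P_load / P_total. With a series r and R sharing the same I, P = I²R for each, so η = R/(R+r).
η = R / (R + r) = 0.485 / (0.485 + 0.0211) = 0.9583

95.8 %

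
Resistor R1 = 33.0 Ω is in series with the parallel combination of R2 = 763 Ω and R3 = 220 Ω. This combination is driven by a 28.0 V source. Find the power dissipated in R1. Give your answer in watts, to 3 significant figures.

0.623 W

First combine the parallel branches into one equivalent R_p, then R1 + R_p is a series pair.
R_p = (763×220)/(763+220) = 170.8 Ω
R_total = 33.0 + 170.8 = 203.8 Ω
I = V / R_total = 28.0 / 203.8 = 0.1374 A
All the current flows through R1; use P = I²R.
P_R1 = (0.1374)² × 33.0 = 0.6231 W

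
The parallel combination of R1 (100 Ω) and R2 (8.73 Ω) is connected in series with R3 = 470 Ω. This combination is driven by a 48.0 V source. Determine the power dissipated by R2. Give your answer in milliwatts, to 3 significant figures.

Combine R1 and R2 into their parallel equivalent first, reducing the network to two series resistors.
R_p = (100×8.73)/(100+8.73) = 8.029 Ω
R_total = R_p + 470 = 8.029 + 470 = 478.0 Ω
I = V / R_total = 48.0 / 478.0 = 0.1004 A
Voltage across the parallel pair: V_p = I × R_p = 0.1004 × 8.029 = 0.8062 V
Use P = V²/R for R2 with V = V_p.
P_R2 = (0.8062)² / 8.73 = 0.07445 W

74.5 mW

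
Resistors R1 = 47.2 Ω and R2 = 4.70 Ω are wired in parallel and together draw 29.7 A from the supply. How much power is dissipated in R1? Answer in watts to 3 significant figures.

341 W

Parallel branches share V, not I — compute V via R_eq, then use V²/R for the target branch.
1/R_eq = 1/47.2 + 1/4.70 ⇒ R_eq = 4.274 Ω
V = I_total × R_eq = 29.70 × 4.274 = 126.9 V
P_R1 = V² / R1 = (126.9)² / 47.2 = 341.4 W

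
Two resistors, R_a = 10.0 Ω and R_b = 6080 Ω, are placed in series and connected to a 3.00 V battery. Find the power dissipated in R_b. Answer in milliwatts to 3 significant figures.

Series elements share the same current, so find I first, then use P = I²R.
R_total = 10.0 + 6080 = 6090 Ω
I = V / R_total = 3.00 / 6090 = 0.0004926 A
P_R_b = I² × R_b = (0.0004926)² × 6080 = 0.001475 W

1.48 mW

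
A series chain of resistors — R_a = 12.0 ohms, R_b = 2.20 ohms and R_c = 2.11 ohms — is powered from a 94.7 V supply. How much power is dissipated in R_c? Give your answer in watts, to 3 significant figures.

The current is common to all series resistors; compute it, then apply P = I²R for the target.
R_total = 12.0 + 2.20 + 2.11 = 16.31 Ω
I = V / R_total = 94.7 / 16.31 = 5.806 A
P_R_c = I² × R_c = (5.806)² × 2.11 = 71.13 W

71.1 W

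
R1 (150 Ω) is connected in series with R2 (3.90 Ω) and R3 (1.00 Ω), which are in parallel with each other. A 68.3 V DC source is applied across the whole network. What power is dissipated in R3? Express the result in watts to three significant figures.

Collapse R2‖R3 to a single equivalent, reducing the network to two series elements.
R_p = (3.90×1.00)/(3.90+1.00) = 0.7959 Ω
R_total = 150 + 0.7959 = 150.8 Ω
I = V / R_total = 68.3 / 150.8 = 0.4529 A
Voltage across the parallel pair: V_p = I × R_p = 0.4529 × 0.7959 = 0.3605 V
R3 is across V_p, so use P = V²/R for that branch.
P_R3 = (0.3605)² / 1.00 = 0.1300 W

0.130 W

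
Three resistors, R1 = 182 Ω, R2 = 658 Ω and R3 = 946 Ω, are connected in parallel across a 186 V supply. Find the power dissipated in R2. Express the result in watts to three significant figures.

The supply voltage appears across each parallel branch — just use P = V²/R2.
P_R2 = V² / R2 = (186)² / 658 Ω = 52.58 W

52.6 W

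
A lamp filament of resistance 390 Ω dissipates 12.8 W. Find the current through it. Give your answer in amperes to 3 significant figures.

Rearranging the power relation for the two known quantities gives I = √(P / R).
I = √(12.8 / 390) = 0.1812 A

0.181 A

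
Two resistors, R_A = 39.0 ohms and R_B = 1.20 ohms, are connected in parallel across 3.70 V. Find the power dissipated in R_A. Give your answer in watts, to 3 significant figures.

0.351 W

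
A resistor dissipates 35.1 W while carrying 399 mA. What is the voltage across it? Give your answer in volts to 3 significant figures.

88.0 V

From P = V I = I²R = V²/R, with the two given quantities we get V = P / I.
V = 35.1 / 0.3990 = 87.97 V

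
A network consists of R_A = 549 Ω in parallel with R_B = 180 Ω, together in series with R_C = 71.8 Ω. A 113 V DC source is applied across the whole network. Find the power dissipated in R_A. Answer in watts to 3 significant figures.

Collapse the R_A‖R_B pair into one equivalent R_p; then R_p and R_C form a series string.
R_p = (549×180)/(549+180) = 135.6 Ω
R_total = R_p + 71.8 = 135.6 + 71.8 = 207.4 Ω
I = V / R_total = 113 / 207.4 = 0.5450 A
Voltage across the parallel pair: V_p = I × R_p = 0.5450 × 135.6 = 73.87 V
R_A has V_p across it, so P = V_p²/R_A.
P_R_A = (73.87)² / 549 = 9.940 W

9.94 W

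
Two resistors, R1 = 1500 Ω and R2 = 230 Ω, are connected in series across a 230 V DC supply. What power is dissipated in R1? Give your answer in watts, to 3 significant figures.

Series elements share the same current, so find I first, then use P = I²R.
R_total = 1500 + 230 = 1730 Ω
I = V / R_total = 230 / 1730 = 0.1329 A
P_R1 = I² × R1 = (0.1329)² × 1500 = 26.51 W

26.5 W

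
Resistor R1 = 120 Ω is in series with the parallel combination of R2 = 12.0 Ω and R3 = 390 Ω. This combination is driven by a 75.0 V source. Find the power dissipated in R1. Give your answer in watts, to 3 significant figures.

Reduce the parallel pair to R_p first; the network is then a simple series string.
R_p = (12.0×390)/(12.0+390) = 11.64 Ω
R_total = 120 + 11.64 = 131.6 Ω
I = V / R_total = 75.0 / 131.6 = 0.5697 A
R1 is in the main series path, so its power is I²R1.
P_R1 = (0.5697)² × 120 = 38.95 W

39.0 W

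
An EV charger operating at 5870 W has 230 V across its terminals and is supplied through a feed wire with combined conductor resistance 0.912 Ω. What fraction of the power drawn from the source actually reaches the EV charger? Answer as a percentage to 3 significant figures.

90.8 %

I = P / V = 5870 / 230 = 25.52 A through the feed wire.
P_line = I² R_line = (25.52)² × 0.912 = 594.0 W
P_source = P_load + P_line = 5870 + 594.0 = 6464 W
η = P_load / P_source = 5870 / 6464 = 0.9081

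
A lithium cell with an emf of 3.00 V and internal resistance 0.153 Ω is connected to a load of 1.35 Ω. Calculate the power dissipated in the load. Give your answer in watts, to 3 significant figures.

The internal resistance and the load are in series, so the same I flows through both; get I from ε/(r+R), then I²R for the load.
I = ε / (r + R) = 3.00 / (0.153 + 1.35) = 1.996 A
P_load = I² R = (1.996)² × 1.35 = 5.378 W

5.38 W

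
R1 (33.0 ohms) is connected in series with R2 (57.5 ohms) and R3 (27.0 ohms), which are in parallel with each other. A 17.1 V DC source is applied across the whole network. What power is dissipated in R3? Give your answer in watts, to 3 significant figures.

1.39 W

Collapse R2‖R3 to a single equivalent, reducing the network to two series elements.
R_p = (57.5×27.0)/(57.5+27.0) = 18.37 Ω
R_total = 33.0 + 18.37 = 51.37 Ω
I = V / R_total = 17.1 / 51.37 = 0.3329 A
Voltage across the parallel pair: V_p = I × R_p = 0.3329 × 18.37 = 6.116 V
R3 sees V_p directly, so P = V_p² / R3.
P_R3 = (6.116)² / 27.0 = 1.385 W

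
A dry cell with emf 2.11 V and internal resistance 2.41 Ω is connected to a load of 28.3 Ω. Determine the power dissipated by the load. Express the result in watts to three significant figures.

0.134 W

Load and internal resistance form a series loop — compute the loop current, then the load power via I²R.
I = ε / (r + R) = 2.11 / (2.41 + 28.3) = 0.06871 A
P_load = I² R = (0.06871)² × 28.3 = 0.1336 W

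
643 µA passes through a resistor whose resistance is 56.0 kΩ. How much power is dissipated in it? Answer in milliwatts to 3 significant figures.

23.2 mW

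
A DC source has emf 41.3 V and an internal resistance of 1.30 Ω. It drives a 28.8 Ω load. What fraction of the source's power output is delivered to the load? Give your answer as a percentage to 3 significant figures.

The source delivers εI, of which I²R reaches the load and I²r is lost; since I is common, η = R/(R+r).
η = R / (R + r) = 28.8 / (28.8 + 1.30) = 0.9568

95.7 %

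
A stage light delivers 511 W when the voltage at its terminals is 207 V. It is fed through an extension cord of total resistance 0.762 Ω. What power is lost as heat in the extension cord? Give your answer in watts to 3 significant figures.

Line loss is just I²R for the cable — we know both I and R_line directly.
I = P / V = 511 / 207 = 2.469 A through the extension cord.
P_line = I² R_line = (2.469)² × 0.762 = 4.644 W

4.64 W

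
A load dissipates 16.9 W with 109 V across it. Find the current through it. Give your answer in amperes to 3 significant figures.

From P = V I = I²R = V²/R, with the two given quantities we get I = P / V.
I = 16.9 / 109 = 0.1550 A

0.155 A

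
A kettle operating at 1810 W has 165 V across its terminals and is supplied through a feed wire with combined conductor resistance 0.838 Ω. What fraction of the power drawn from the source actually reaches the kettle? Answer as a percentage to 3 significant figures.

I = P / V = 1810 / 165 = 10.97 A through the feed wire.
P_line = I² R_line = (10.97)² × 0.838 = 100.8 W
P_source = P_load + P_line = 1810 + 100.8 = 1911 W
η = P_load / P_source = 1810 / 1911 = 0.9472

94.7 %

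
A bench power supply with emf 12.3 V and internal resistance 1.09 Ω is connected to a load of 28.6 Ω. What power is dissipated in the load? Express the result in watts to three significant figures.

4.91 W

Find the circuit current first, then P = I²R for the load (series elements share I).
I = ε / (r + R) = 12.3 / (1.09 + 28.6) = 0.4143 A
P_load = I² R = (0.4143)² × 28.6 = 4.909 W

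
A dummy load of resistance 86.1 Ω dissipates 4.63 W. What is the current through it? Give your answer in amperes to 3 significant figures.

From P = V I = I²R = V²/R, with the two given quantities we get I = √(P / R).
I = √(4.63 / 86.1) = 0.2319 A

0.232 A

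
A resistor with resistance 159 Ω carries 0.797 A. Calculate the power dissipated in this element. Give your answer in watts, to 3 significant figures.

The current through and the resistance of the element are both given; use P = I²R.
P = (0.7970 A)² × 159 Ω = 101.0 W

101 W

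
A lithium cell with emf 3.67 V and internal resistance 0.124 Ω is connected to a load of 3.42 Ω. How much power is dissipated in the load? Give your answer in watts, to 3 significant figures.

Load and internal resistance form a series loop — compute the loop current, then the load power via I²R.
I = ε / (r + R) = 3.67 / (0.124 + 3.42) = 1.036 A
P_load = I² R = (1.036)² × 3.42 = 3.668 W

3.67 W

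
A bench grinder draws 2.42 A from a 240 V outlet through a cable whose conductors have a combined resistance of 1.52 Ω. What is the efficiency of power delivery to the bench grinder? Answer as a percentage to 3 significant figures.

The cable carries the full 2.42 A.
P_line = I² R_line = (2.420)² × 1.52 = 8.902 W
P_source = V I = 240 × 2.420 = 580.8 W; P_load = 571.9 W
η = P_load / P_source = 571.9 / 580.8 = 0.9847

98.5 %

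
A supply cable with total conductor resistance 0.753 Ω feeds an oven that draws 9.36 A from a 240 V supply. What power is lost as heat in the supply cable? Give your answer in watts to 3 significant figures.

Only the current and the line resistance are needed for the I²R loss.
The supply cable carries the full 9.36 A.
P_line = I² R_line = (9.360)² × 0.753 = 65.97 W

66.0 W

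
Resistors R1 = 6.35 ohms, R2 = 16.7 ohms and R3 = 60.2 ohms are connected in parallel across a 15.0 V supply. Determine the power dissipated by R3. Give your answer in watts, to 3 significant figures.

Every branch has 15.0 V across it, so for R3 the power is simply V²/R.
P_R3 = V² / R3 = (15.0)² / 60.2 Ω = 3.738 W

3.74 W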